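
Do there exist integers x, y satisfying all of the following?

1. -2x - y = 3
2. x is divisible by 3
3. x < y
Yes

Take x = -3, y = 3. Substituting into each constraint:
  (1) -2(-3) + (-3) = 3 ✓
  (2) -3 = 3 × -1, remainder 0 ✓
  (3) -3 < 3 ✓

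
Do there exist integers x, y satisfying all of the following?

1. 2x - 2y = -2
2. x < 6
Yes

Take x = -1, y = 0. Substituting into each constraint:
  (1) 2(-1) - 2(0) = -2 ✓
  (2) -1 < 6 ✓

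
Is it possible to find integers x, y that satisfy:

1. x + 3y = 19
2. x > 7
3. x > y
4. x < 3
No

A contradictory subset is {x > 7, x < 3}. No integer assignment can satisfy these jointly:

  - x > 7: bounds one variable relative to a constant
  - x < 3: bounds one variable relative to a constant

Direct contradiction: the bounds on x require x ≥ 8 and x ≤ 2 simultaneously, which is empty.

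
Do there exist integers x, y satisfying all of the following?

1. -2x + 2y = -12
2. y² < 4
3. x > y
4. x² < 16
No

A contradictory subset is {-2x + 2y = -12, y² < 4, x² < 16}. No integer assignment can satisfy these jointly:

  - -2x + 2y = -12: is a linear equation tying the variables together
  - y² < 4: restricts y to |y| ≤ 1
  - x² < 16: restricts x to |x| ≤ 3

Range argument: with x ∈ [-3, 3], y ∈ [-1, 1], the left side of the equation is at least -8, but the right side is -12 < -8. No integer solution exists.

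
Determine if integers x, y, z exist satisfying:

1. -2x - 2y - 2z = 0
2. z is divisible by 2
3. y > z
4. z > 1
Yes

Take x = -5, y = 3, z = 2. Substituting into each constraint:
  (1) -2(-5) - 2(3) - 2(2) = 0 ✓
  (2) 2 = 2 × 1, remainder 0 ✓
  (3) 3 > 2 ✓
  (4) 2 > 1 ✓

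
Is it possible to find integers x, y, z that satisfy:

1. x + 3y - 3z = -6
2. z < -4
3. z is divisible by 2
Yes

Take x = 0, y = -8, z = -6. Substituting into each constraint:
  (1) 0 + 3(-8) - 3(-6) = -6 ✓
  (2) -6 < -4 ✓
  (3) -6 = 2 × -3, remainder 0 ✓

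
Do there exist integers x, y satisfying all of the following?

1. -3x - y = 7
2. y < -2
Yes

Take x = 0, y = -7. Substituting into each constraint:
  (1) -3(0) + 7 = 7 ✓
  (2) -7 < -2 ✓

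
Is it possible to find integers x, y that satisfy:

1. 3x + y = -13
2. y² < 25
Yes

Take x = -4, y = -1. Substituting into each constraint:
  (1) 3(-4) + (-1) = -13 ✓
  (2) y² = (-1)² = 1, and 1 < 25 ✓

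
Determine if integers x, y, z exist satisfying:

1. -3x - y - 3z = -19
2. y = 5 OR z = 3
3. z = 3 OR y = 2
Yes

Take x = 0, y = 10, z = 3. Substituting into each constraint:
  (1) -3(0) + (-10) - 3(3) = -19 ✓
  (2) z = 3, target 3 ✓ (second branch holds)
  (3) z = 3, target 3 ✓ (first branch holds)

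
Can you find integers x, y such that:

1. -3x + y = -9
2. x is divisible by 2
Yes

Take x = 0, y = -9. Substituting into each constraint:
  (1) -3(0) + (-9) = -9 ✓
  (2) 0 = 2 × 0, remainder 0 ✓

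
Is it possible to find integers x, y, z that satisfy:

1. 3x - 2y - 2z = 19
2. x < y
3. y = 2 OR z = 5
Yes

Take x = 31, y = 32, z = 5. Substituting into each constraint:
  (1) 3(31) - 2(32) - 2(5) = 19 ✓
  (2) 31 < 32 ✓
  (3) z = 5, target 5 ✓ (second branch holds)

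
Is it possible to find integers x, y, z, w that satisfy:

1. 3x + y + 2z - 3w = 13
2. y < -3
Yes

Take x = 5, y = -4, z = 1, w = 0. Substituting into each constraint:
  (1) 3(5) + (-4) + 2(1) - 3(0) = 13 ✓
  (2) -4 < -3 ✓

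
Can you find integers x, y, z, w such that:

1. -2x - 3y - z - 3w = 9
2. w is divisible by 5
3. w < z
Yes

Take x = 1, y = -4, z = 1, w = 0. Substituting into each constraint:
  (1) -2(1) - 3(-4) + (-1) - 3(0) = 9 ✓
  (2) 0 = 5 × 0, remainder 0 ✓
  (3) 0 < 1 ✓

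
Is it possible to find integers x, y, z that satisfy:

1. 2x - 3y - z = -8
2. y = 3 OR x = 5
Yes

Take x = 5, y = 2, z = 12. Substituting into each constraint:
  (1) 2(5) - 3(2) + (-12) = -8 ✓
  (2) x = 5, target 5 ✓ (second branch holds)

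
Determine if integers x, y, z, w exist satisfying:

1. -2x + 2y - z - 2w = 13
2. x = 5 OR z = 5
Yes

Take x = 5, y = 0, z = 7, w = -15. Substituting into each constraint:
  (1) -2(5) + 2(0) + (-7) - 2(-15) = 13 ✓
  (2) x = 5, target 5 ✓ (first branch holds)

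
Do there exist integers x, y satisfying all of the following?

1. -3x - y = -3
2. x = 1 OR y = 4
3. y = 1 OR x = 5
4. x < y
No

A contradictory subset is {-3x - y = -3, y = 1 OR x = 5, x < y}. No integer assignment can satisfy these jointly:

  - -3x - y = -3: is a linear equation tying the variables together
  - y = 1 OR x = 5: forces a choice: either y = 1 or x = 5
  - x < y: bounds one variable relative to another variable

Split on the disjunction (y = 1 OR x = 5):
  • If y = 1: with y = 1, every remaining term of the linear equation is divisible by 3, so the left side is ≡ 0 (mod 3); but the right side -2 ≡ 1 (mod 3). No integers can satisfy it.
  • If x = 5: the equation forces y = -12, giving (x, y) = (5, -12), which violates y > x.
Both branches are infeasible, so the system has no integer solution.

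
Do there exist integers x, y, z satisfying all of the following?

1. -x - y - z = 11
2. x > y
Yes

Take x = 0, y = -1, z = -10. Substituting into each constraint:
  (1) 0 + 1 + 10 = 11 ✓
  (2) 0 > -1 ✓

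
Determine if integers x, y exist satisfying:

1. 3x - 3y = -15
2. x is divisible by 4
Yes

Take x = 0, y = 5. Substituting into each constraint:
  (1) 3(0) - 3(5) = -15 ✓
  (2) 0 = 4 × 0, remainder 0 ✓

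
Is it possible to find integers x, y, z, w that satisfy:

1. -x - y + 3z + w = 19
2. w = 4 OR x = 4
Yes

Take x = 0, y = 0, z = 5, w = 4. Substituting into each constraint:
  (1) 0 + 0 + 3(5) + 4 = 19 ✓
  (2) w = 4, target 4 ✓ (first branch holds)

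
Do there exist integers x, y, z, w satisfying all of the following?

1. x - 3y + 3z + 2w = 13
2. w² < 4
Yes

Take x = 1, y = 0, z = 4, w = 0. Substituting into each constraint:
  (1) 1 - 3(0) + 3(4) + 2(0) = 13 ✓
  (2) w² = (0)² = 0, and 0 < 4 ✓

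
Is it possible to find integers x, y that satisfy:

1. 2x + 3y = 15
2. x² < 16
Yes

Take x = 0, y = 5. Substituting into each constraint:
  (1) 2(0) + 3(5) = 15 ✓
  (2) x² = (0)² = 0, and 0 < 16 ✓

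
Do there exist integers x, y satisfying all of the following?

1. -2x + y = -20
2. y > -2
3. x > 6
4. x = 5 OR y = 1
No

A contradictory subset is {-2x + y = -20, x > 6, x = 5 OR y = 1}. No integer assignment can satisfy these jointly:

  - -2x + y = -20: is a linear equation tying the variables together
  - x > 6: bounds one variable relative to a constant
  - x = 5 OR y = 1: forces a choice: either x = 5 or y = 1

Split on the disjunction (x = 5 OR y = 1):
  • If x = 5: this contradicts the bound x ≥ 7.
  • If y = 1: with y = 1, every remaining term of the linear equation is divisible by 2, so the left side is ≡ 0 (mod 2); but the right side -21 ≡ 1 (mod 2). No integers can satisfy it.
Both branches are infeasible, so the system has no integer solution.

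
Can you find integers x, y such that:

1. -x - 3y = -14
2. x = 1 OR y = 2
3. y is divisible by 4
No

The full constraint system is jointly infeasible over the integers. Each constraint and what it forces:

  - -x - 3y = -14: is a linear equation tying the variables together
  - x = 1 OR y = 2: forces a choice: either x = 1 or y = 2
  - y is divisible by 4: restricts y to multiples of 4

Split on the disjunction (x = 1 OR y = 2):
  • If x = 1: with x = 1, writing y = 4y', every remaining term of the linear equation is divisible by 12, so the left side is ≡ 0 (mod 12); but the right side -13 ≡ 11 (mod 12). No integers can satisfy it.
  • If y = 2: this contradicts the divisibility constraint — 2 is not a multiple of 4.
Both branches are infeasible, so the system has no integer solution.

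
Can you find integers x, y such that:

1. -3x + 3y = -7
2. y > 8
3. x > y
No

Even the single constraint (-3x + 3y = -7) is infeasible over the integers.

  - -3x + 3y = -7: every term on the left is divisible by 3, so the LHS ≡ 0 (mod 3), but the RHS -7 is not — no integer solution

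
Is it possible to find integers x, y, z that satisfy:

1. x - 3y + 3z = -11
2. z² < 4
Yes

Take x = -11, y = 0, z = 0. Substituting into each constraint:
  (1) (-11) - 3(0) + 3(0) = -11 ✓
  (2) z² = (0)² = 0, and 0 < 4 ✓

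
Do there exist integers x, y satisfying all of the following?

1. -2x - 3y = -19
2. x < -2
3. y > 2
Yes

Take x = -4, y = 9. Substituting into each constraint:
  (1) -2(-4) - 3(9) = -19 ✓
  (2) -4 < -2 ✓
  (3) 9 > 2 ✓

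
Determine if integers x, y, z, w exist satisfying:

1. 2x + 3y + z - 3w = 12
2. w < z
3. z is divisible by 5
Yes

Take x = 0, y = 3, z = 0, w = -1. Substituting into each constraint:
  (1) 2(0) + 3(3) + 0 - 3(-1) = 12 ✓
  (2) -1 < 0 ✓
  (3) 0 = 5 × 0, remainder 0 ✓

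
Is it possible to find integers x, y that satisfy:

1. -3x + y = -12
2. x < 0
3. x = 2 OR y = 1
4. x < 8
No

A contradictory subset is {-3x + y = -12, x < 0, x = 2 OR y = 1}. No integer assignment can satisfy these jointly:

  - -3x + y = -12: is a linear equation tying the variables together
  - x < 0: bounds one variable relative to a constant
  - x = 2 OR y = 1: forces a choice: either x = 2 or y = 1

Split on the disjunction (x = 2 OR y = 1):
  • If x = 2: this contradicts the bound x ≤ -1.
  • If y = 1: with y = 1, every remaining term of the linear equation is divisible by 3, so the left side is ≡ 0 (mod 3); but the right side -13 ≡ 2 (mod 3). No integers can satisfy it.
Both branches are infeasible, so the system has no integer solution.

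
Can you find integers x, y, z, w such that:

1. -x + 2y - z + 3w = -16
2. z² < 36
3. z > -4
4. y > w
Yes

Take x = 13, y = 0, z = 0, w = -1. Substituting into each constraint:
  (1) (-13) + 2(0) + 0 + 3(-1) = -16 ✓
  (2) z² = (0)² = 0, and 0 < 36 ✓
  (3) 0 > -4 ✓
  (4) 0 > -1 ✓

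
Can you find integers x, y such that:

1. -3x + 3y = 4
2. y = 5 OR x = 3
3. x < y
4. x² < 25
No

Even the single constraint (-3x + 3y = 4) is infeasible over the integers.

  - -3x + 3y = 4: every term on the left is divisible by 3, so the LHS ≡ 0 (mod 3), but the RHS 4 is not — no integer solution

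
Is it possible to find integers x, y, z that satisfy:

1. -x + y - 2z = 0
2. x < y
Yes

Take x = -2, y = 0, z = 1. Substituting into each constraint:
  (1) 2 + 0 - 2(1) = 0 ✓
  (2) -2 < 0 ✓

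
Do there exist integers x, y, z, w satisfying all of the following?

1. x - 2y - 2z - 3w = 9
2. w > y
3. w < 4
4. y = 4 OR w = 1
Yes

Take x = 0, y = 0, z = -6, w = 1. Substituting into each constraint:
  (1) 0 - 2(0) - 2(-6) - 3(1) = 9 ✓
  (2) 1 > 0 ✓
  (3) 1 < 4 ✓
  (4) w = 1, target 1 ✓ (second branch holds)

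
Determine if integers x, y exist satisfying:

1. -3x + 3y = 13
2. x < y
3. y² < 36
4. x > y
No

Even the single constraint (-3x + 3y = 13) is infeasible over the integers.

  - -3x + 3y = 13: every term on the left is divisible by 3, so the LHS ≡ 0 (mod 3), but the RHS 13 is not — no integer solution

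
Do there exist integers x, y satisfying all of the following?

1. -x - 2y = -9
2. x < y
Yes

Take x = 1, y = 4. Substituting into each constraint:
  (1) (-1) - 2(4) = -9 ✓
  (2) 1 < 4 ✓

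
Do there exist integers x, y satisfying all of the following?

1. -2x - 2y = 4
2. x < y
Yes

Take x = -2, y = 0. Substituting into each constraint:
  (1) -2(-2) - 2(0) = 4 ✓
  (2) -2 < 0 ✓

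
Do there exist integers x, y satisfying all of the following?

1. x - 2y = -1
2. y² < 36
Yes

Take x = -1, y = 0. Substituting into each constraint:
  (1) (-1) - 2(0) = -1 ✓
  (2) y² = (0)² = 0, and 0 < 36 ✓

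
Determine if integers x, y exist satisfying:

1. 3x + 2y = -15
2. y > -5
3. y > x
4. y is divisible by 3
Yes

Take x = -5, y = 0. Substituting into each constraint:
  (1) 3(-5) + 2(0) = -15 ✓
  (2) 0 > -5 ✓
  (3) 0 > -5 ✓
  (4) 0 = 3 × 0, remainder 0 ✓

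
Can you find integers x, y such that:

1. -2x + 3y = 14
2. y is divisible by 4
Yes

Take x = -7, y = 0. Substituting into each constraint:
  (1) -2(-7) + 3(0) = 14 ✓
  (2) 0 = 4 × 0, remainder 0 ✓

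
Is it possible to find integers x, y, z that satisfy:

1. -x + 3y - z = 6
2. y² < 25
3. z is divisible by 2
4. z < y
Yes

Take x = -3, y = 1, z = 0. Substituting into each constraint:
  (1) 3 + 3(1) + 0 = 6 ✓
  (2) y² = (1)² = 1, and 1 < 25 ✓
  (3) 0 = 2 × 0, remainder 0 ✓
  (4) 0 < 1 ✓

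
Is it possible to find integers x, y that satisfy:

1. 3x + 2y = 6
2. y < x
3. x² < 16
Yes

Take x = 2, y = 0. Substituting into each constraint:
  (1) 3(2) + 2(0) = 6 ✓
  (2) 0 < 2 ✓
  (3) x² = (2)² = 4, and 4 < 16 ✓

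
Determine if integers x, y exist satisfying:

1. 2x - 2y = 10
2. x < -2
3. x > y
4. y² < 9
No

A contradictory subset is {2x - 2y = 10, x < -2, y² < 9}. No integer assignment can satisfy these jointly:

  - 2x - 2y = 10: is a linear equation tying the variables together
  - x < -2: bounds one variable relative to a constant
  - y² < 9: restricts y to |y| ≤ 2

Range argument: with x ∈ [−∞, -3], y ∈ [-2, 2], the left side of the equation is at most -2, but the right side is 10 > -2. No integer solution exists.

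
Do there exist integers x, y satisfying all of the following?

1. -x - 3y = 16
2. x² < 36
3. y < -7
No

The full constraint system is jointly infeasible over the integers. Each constraint and what it forces:

  - -x - 3y = 16: is a linear equation tying the variables together
  - x² < 36: restricts x to |x| ≤ 5
  - y < -7: bounds one variable relative to a constant

Range argument: with x ∈ [-5, 5], y ∈ [−∞, -8], the left side of the equation is at least 19, but the right side is 16 < 19. No integer solution exists.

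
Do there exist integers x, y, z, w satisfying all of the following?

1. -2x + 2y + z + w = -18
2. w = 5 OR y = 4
Yes

Take x = 0, y = 0, z = -23, w = 5. Substituting into each constraint:
  (1) -2(0) + 2(0) + (-23) + 5 = -18 ✓
  (2) w = 5, target 5 ✓ (first branch holds)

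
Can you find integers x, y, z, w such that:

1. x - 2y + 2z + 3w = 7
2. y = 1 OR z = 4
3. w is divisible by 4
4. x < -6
Yes

Take x = -7, y = -3, z = 4, w = 0. Substituting into each constraint:
  (1) (-7) - 2(-3) + 2(4) + 3(0) = 7 ✓
  (2) z = 4, target 4 ✓ (second branch holds)
  (3) 0 = 4 × 0, remainder 0 ✓
  (4) -7 < -6 ✓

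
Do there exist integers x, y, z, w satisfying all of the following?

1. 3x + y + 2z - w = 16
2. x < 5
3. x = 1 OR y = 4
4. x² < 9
Yes

Take x = 0, y = 4, z = 0, w = -12. Substituting into each constraint:
  (1) 3(0) + 4 + 2(0) + 12 = 16 ✓
  (2) 0 < 5 ✓
  (3) y = 4, target 4 ✓ (second branch holds)
  (4) x² = (0)² = 0, and 0 < 9 ✓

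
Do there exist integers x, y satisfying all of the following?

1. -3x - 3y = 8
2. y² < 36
No

Even the single constraint (-3x - 3y = 8) is infeasible over the integers.

  - -3x - 3y = 8: every term on the left is divisible by 3, so the LHS ≡ 0 (mod 3), but the RHS 8 is not — no integer solution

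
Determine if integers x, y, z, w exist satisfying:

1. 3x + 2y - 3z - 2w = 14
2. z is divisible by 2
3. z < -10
Yes

Take x = 0, y = 0, z = -12, w = 11. Substituting into each constraint:
  (1) 3(0) + 2(0) - 3(-12) - 2(11) = 14 ✓
  (2) -12 = 2 × -6, remainder 0 ✓
  (3) -12 < -10 ✓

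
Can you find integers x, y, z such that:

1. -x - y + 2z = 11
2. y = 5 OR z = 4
Yes

Take x = -6, y = 5, z = 5. Substituting into each constraint:
  (1) 6 + (-5) + 2(5) = 11 ✓
  (2) y = 5, target 5 ✓ (first branch holds)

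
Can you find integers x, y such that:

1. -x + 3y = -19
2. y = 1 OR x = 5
Yes

Take x = 22, y = 1. Substituting into each constraint:
  (1) (-22) + 3(1) = -19 ✓
  (2) y = 1, target 1 ✓ (first branch holds)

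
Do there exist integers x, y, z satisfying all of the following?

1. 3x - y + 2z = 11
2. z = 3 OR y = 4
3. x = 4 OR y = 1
Yes

Take x = 2, y = 1, z = 3. Substituting into each constraint:
  (1) 3(2) + (-1) + 2(3) = 11 ✓
  (2) z = 3, target 3 ✓ (first branch holds)
  (3) y = 1, target 1 ✓ (second branch holds)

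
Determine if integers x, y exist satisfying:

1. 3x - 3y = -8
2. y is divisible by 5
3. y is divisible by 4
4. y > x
No

Even the single constraint (3x - 3y = -8) is infeasible over the integers.

  - 3x - 3y = -8: every term on the left is divisible by 3, so the LHS ≡ 0 (mod 3), but the RHS -8 is not — no integer solution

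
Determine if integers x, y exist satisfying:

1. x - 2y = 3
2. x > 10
Yes

Take x = 11, y = 4. Substituting into each constraint:
  (1) 11 - 2(4) = 3 ✓
  (2) 11 > 10 ✓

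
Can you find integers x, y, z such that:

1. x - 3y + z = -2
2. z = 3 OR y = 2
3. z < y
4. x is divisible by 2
Yes

Take x = 4, y = 2, z = 0. Substituting into each constraint:
  (1) 4 - 3(2) + 0 = -2 ✓
  (2) y = 2, target 2 ✓ (second branch holds)
  (3) 0 < 2 ✓
  (4) 4 = 2 × 2, remainder 0 ✓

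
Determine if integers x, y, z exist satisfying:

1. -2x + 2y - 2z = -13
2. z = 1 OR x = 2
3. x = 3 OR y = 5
No

Even the single constraint (-2x + 2y - 2z = -13) is infeasible over the integers.

  - -2x + 2y - 2z = -13: every term on the left is divisible by 2, so the LHS ≡ 0 (mod 2), but the RHS -13 is not — no integer solution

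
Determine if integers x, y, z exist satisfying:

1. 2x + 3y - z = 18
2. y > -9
Yes

Take x = 0, y = 6, z = 0. Substituting into each constraint:
  (1) 2(0) + 3(6) + 0 = 18 ✓
  (2) 6 > -9 ✓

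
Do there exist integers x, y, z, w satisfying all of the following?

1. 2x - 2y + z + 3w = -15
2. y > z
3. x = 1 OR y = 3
Yes

Take x = -1, y = 3, z = 2, w = -3. Substituting into each constraint:
  (1) 2(-1) - 2(3) + 2 + 3(-3) = -15 ✓
  (2) 3 > 2 ✓
  (3) y = 3, target 3 ✓ (second branch holds)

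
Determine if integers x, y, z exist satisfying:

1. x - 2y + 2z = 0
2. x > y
Yes

Take x = 0, y = -1, z = -1. Substituting into each constraint:
  (1) 0 - 2(-1) + 2(-1) = 0 ✓
  (2) 0 > -1 ✓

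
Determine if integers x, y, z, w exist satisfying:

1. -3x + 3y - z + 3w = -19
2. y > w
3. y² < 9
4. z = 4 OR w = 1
Yes

Take x = 0, y = 2, z = 28, w = 1. Substituting into each constraint:
  (1) -3(0) + 3(2) + (-28) + 3(1) = -19 ✓
  (2) 2 > 1 ✓
  (3) y² = (2)² = 4, and 4 < 9 ✓
  (4) w = 1, target 1 ✓ (second branch holds)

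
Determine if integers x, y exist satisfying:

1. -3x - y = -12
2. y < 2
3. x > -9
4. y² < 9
Yes

Take x = 4, y = 0. Substituting into each constraint:
  (1) -3(4) + 0 = -12 ✓
  (2) 0 < 2 ✓
  (3) 4 > -9 ✓
  (4) y² = (0)² = 0, and 0 < 9 ✓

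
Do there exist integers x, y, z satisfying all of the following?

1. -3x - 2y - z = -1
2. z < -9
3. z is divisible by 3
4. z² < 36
No

A contradictory subset is {z < -9, z² < 36}. No integer assignment can satisfy these jointly:

  - z < -9: bounds one variable relative to a constant
  - z² < 36: restricts z to |z| ≤ 5

Direct contradiction: the bounds on z require z ≥ -5 and z ≤ -10 simultaneously, which is empty.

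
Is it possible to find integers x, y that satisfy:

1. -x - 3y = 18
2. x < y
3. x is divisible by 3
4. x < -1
Yes

Take x = -6, y = -4. Substituting into each constraint:
  (1) 6 - 3(-4) = 18 ✓
  (2) -6 < -4 ✓
  (3) -6 = 3 × -2, remainder 0 ✓
  (4) -6 < -1 ✓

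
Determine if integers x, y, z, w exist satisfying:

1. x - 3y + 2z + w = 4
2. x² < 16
Yes

Take x = 0, y = 0, z = 0, w = 4. Substituting into each constraint:
  (1) 0 - 3(0) + 2(0) + 4 = 4 ✓
  (2) x² = (0)² = 0, and 0 < 16 ✓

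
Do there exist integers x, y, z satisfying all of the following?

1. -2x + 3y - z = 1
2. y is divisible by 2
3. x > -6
Yes

Take x = -1, y = 0, z = 1. Substituting into each constraint:
  (1) -2(-1) + 3(0) + (-1) = 1 ✓
  (2) 0 = 2 × 0, remainder 0 ✓
  (3) -1 > -6 ✓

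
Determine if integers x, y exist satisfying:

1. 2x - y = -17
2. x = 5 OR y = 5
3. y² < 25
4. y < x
No

A contradictory subset is {2x - y = -17, x = 5 OR y = 5, y < x}. No integer assignment can satisfy these jointly:

  - 2x - y = -17: is a linear equation tying the variables together
  - x = 5 OR y = 5: forces a choice: either x = 5 or y = 5
  - y < x: bounds one variable relative to another variable

Split on the disjunction (x = 5 OR y = 5):
  • If x = 5: the equation forces y = 27, giving (x, y) = (5, 27), which violates x > y.
  • If y = 5: the equation forces x = -6, giving (y, x) = (5, -6), which violates x > y.
Both branches are infeasible, so the system has no integer solution.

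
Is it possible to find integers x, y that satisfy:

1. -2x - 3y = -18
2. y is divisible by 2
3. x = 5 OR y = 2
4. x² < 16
No

A contradictory subset is {-2x - 3y = -18, x = 5 OR y = 2, x² < 16}. No integer assignment can satisfy these jointly:

  - -2x - 3y = -18: is a linear equation tying the variables together
  - x = 5 OR y = 2: forces a choice: either x = 5 or y = 2
  - x² < 16: restricts x to |x| ≤ 3

Split on the disjunction (x = 5 OR y = 2):
  • If x = 5: this contradicts x² < 16, which requires |x| ≤ 3.
  • If y = 2: the equation forces x = 6, but x² < 16 requires |x| ≤ 3.
Both branches are infeasible, so the system has no integer solution.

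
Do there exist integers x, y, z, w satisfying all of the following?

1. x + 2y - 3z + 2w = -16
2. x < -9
Yes

Take x = -10, y = -3, z = 0, w = 0. Substituting into each constraint:
  (1) (-10) + 2(-3) - 3(0) + 2(0) = -16 ✓
  (2) -10 < -9 ✓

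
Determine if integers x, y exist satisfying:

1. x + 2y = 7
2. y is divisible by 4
Yes

Take x = 7, y = 0. Substituting into each constraint:
  (1) 7 + 2(0) = 7 ✓
  (2) 0 = 4 × 0, remainder 0 ✓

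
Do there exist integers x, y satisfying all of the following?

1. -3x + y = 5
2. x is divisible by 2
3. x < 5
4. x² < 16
Yes

Take x = 0, y = 5. Substituting into each constraint:
  (1) -3(0) + 5 = 5 ✓
  (2) 0 = 2 × 0, remainder 0 ✓
  (3) 0 < 5 ✓
  (4) x² = (0)² = 0, and 0 < 16 ✓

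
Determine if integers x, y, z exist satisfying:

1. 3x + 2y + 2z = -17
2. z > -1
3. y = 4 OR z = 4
Yes

Take x = -13, y = 7, z = 4. Substituting into each constraint:
  (1) 3(-13) + 2(7) + 2(4) = -17 ✓
  (2) 4 > -1 ✓
  (3) z = 4, target 4 ✓ (second branch holds)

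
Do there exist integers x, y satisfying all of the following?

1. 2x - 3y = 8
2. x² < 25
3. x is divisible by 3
No

A contradictory subset is {2x - 3y = 8, x is divisible by 3}. No integer assignment can satisfy these jointly:

  - 2x - 3y = 8: is a linear equation tying the variables together
  - x is divisible by 3: restricts x to multiples of 3

Modular obstruction: writing x = 3x', every remaining term of the linear equation is divisible by 3, so the left side is ≡ 0 (mod 3); but the right side 8 ≡ 2 (mod 3). No integers can satisfy it.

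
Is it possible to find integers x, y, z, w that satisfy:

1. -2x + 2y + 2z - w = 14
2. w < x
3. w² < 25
Yes

Take x = 1, y = 0, z = 8, w = 0. Substituting into each constraint:
  (1) -2(1) + 2(0) + 2(8) + 0 = 14 ✓
  (2) 0 < 1 ✓
  (3) w² = (0)² = 0, and 0 < 25 ✓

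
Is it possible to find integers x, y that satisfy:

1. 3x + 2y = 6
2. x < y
Yes

Take x = 0, y = 3. Substituting into each constraint:
  (1) 3(0) + 2(3) = 6 ✓
  (2) 0 < 3 ✓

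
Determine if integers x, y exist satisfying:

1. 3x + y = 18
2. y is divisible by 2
Yes

Take x = 6, y = 0. Substituting into each constraint:
  (1) 3(6) + 0 = 18 ✓
  (2) 0 = 2 × 0, remainder 0 ✓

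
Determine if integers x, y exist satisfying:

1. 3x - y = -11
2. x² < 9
Yes

Take x = 0, y = 11. Substituting into each constraint:
  (1) 3(0) + (-11) = -11 ✓
  (2) x² = (0)² = 0, and 0 < 9 ✓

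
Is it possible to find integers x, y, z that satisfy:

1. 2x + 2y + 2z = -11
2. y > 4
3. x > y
No

Even the single constraint (2x + 2y + 2z = -11) is infeasible over the integers.

  - 2x + 2y + 2z = -11: every term on the left is divisible by 2, so the LHS ≡ 0 (mod 2), but the RHS -11 is not — no integer solution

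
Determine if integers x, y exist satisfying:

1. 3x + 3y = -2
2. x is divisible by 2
No

Even the single constraint (3x + 3y = -2) is infeasible over the integers.

  - 3x + 3y = -2: every term on the left is divisible by 3, so the LHS ≡ 0 (mod 3), but the RHS -2 is not — no integer solution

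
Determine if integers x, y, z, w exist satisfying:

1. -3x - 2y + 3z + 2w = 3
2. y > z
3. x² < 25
Yes

Take x = 0, y = 0, z = -1, w = 3. Substituting into each constraint:
  (1) -3(0) - 2(0) + 3(-1) + 2(3) = 3 ✓
  (2) 0 > -1 ✓
  (3) x² = (0)² = 0, and 0 < 25 ✓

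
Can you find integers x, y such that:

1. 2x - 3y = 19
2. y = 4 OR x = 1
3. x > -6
No

A contradictory subset is {2x - 3y = 19, y = 4 OR x = 1}. No integer assignment can satisfy these jointly:

  - 2x - 3y = 19: is a linear equation tying the variables together
  - y = 4 OR x = 1: forces a choice: either y = 4 or x = 1

Split on the disjunction (y = 4 OR x = 1):
  • If y = 4: with y = 4, every remaining term of the linear equation is divisible by 2, so the left side is ≡ 0 (mod 2); but the right side 31 ≡ 1 (mod 2). No integers can satisfy it.
  • If x = 1: with x = 1, every remaining term of the linear equation is divisible by 3, so the left side is ≡ 0 (mod 3); but the right side 17 ≡ 2 (mod 3). No integers can satisfy it.
Both branches are infeasible, so the system has no integer solution.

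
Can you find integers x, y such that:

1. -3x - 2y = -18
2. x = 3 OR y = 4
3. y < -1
No

The full constraint system is jointly infeasible over the integers. Each constraint and what it forces:

  - -3x - 2y = -18: is a linear equation tying the variables together
  - x = 3 OR y = 4: forces a choice: either x = 3 or y = 4
  - y < -1: bounds one variable relative to a constant

Split on the disjunction (x = 3 OR y = 4):
  • If x = 3: with x = 3, every remaining term of the linear equation is divisible by 2, so the left side is ≡ 0 (mod 2); but the right side -9 ≡ 1 (mod 2). No integers can satisfy it.
  • If y = 4: this contradicts the bound y ≤ -2.
Both branches are infeasible, so the system has no integer solution.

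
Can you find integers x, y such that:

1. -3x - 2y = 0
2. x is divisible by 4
Yes

Take x = 0, y = 0. Substituting into each constraint:
  (1) -3(0) - 2(0) = 0 ✓
  (2) 0 = 4 × 0, remainder 0 ✓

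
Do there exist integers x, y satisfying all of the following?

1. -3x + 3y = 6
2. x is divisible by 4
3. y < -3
Yes

Take x = -8, y = -6. Substituting into each constraint:
  (1) -3(-8) + 3(-6) = 6 ✓
  (2) -8 = 4 × -2, remainder 0 ✓
  (3) -6 < -3 ✓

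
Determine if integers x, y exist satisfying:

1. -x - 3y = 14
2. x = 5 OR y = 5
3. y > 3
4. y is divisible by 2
No

The full constraint system is jointly infeasible over the integers. Each constraint and what it forces:

  - -x - 3y = 14: is a linear equation tying the variables together
  - x = 5 OR y = 5: forces a choice: either x = 5 or y = 5
  - y > 3: bounds one variable relative to a constant
  - y is divisible by 2: restricts y to multiples of 2

Split on the disjunction (x = 5 OR y = 5):
  • If x = 5: with x = 5, writing y = 2y', every remaining term of the linear equation is divisible by 6, so the left side is ≡ 0 (mod 6); but the right side 19 ≡ 1 (mod 6). No integers can satisfy it.
  • If y = 5: this contradicts the divisibility constraint — 5 is not a multiple of 2.
Both branches are infeasible, so the system has no integer solution.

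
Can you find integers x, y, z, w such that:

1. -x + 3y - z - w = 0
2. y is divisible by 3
Yes

Take x = 0, y = 0, z = 0, w = 0. Substituting into each constraint:
  (1) 0 + 3(0) + 0 + 0 = 0 ✓
  (2) 0 = 3 × 0, remainder 0 ✓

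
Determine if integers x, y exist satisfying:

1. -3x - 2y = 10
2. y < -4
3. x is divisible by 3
Yes

Take x = 0, y = -5. Substituting into each constraint:
  (1) -3(0) - 2(-5) = 10 ✓
  (2) -5 < -4 ✓
  (3) 0 = 3 × 0, remainder 0 ✓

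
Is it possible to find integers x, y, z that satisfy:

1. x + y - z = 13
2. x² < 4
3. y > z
Yes

Take x = 0, y = 0, z = -13. Substituting into each constraint:
  (1) 0 + 0 + 13 = 13 ✓
  (2) x² = (0)² = 0, and 0 < 4 ✓
  (3) 0 > -13 ✓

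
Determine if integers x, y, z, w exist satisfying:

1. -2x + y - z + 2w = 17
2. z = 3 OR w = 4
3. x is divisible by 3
Yes

Take x = 0, y = 0, z = -9, w = 4. Substituting into each constraint:
  (1) -2(0) + 0 + 9 + 2(4) = 17 ✓
  (2) w = 4, target 4 ✓ (second branch holds)
  (3) 0 = 3 × 0, remainder 0 ✓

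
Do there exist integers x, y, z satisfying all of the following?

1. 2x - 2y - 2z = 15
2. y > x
No

Even the single constraint (2x - 2y - 2z = 15) is infeasible over the integers.

  - 2x - 2y - 2z = 15: every term on the left is divisible by 2, so the LHS ≡ 0 (mod 2), but the RHS 15 is not — no integer solution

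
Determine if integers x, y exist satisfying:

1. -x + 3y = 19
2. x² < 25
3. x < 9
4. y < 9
Yes

Take x = 2, y = 7. Substituting into each constraint:
  (1) (-2) + 3(7) = 19 ✓
  (2) x² = (2)² = 4, and 4 < 25 ✓
  (3) 2 < 9 ✓
  (4) 7 < 9 ✓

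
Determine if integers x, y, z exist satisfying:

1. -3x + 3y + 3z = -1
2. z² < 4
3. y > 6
No

Even the single constraint (-3x + 3y + 3z = -1) is infeasible over the integers.

  - -3x + 3y + 3z = -1: every term on the left is divisible by 3, so the LHS ≡ 0 (mod 3), but the RHS -1 is not — no integer solution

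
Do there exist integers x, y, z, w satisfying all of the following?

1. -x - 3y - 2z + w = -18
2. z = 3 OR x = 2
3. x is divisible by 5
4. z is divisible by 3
Yes

Take x = 5, y = 0, z = 3, w = -7. Substituting into each constraint:
  (1) (-5) - 3(0) - 2(3) + (-7) = -18 ✓
  (2) z = 3, target 3 ✓ (first branch holds)
  (3) 5 = 5 × 1, remainder 0 ✓
  (4) 3 = 3 × 1, remainder 0 ✓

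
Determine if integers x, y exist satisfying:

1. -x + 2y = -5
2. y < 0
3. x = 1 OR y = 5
Yes

Take x = 1, y = -2. Substituting into each constraint:
  (1) (-1) + 2(-2) = -5 ✓
  (2) -2 < 0 ✓
  (3) x = 1, target 1 ✓ (first branch holds)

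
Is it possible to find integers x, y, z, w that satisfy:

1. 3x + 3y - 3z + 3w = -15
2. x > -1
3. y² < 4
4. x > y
Yes

Take x = 1, y = 0, z = 6, w = 0. Substituting into each constraint:
  (1) 3(1) + 3(0) - 3(6) + 3(0) = -15 ✓
  (2) 1 > -1 ✓
  (3) y² = (0)² = 0, and 0 < 4 ✓
  (4) 1 > 0 ✓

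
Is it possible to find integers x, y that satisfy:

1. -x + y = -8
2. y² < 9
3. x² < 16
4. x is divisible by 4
No

A contradictory subset is {-x + y = -8, y² < 9, x² < 16}. No integer assignment can satisfy these jointly:

  - -x + y = -8: is a linear equation tying the variables together
  - y² < 9: restricts y to |y| ≤ 2
  - x² < 16: restricts x to |x| ≤ 3

Range argument: with x ∈ [-3, 3], y ∈ [-2, 2], the left side of the equation is at least -5, but the right side is -8 < -5. No integer solution exists.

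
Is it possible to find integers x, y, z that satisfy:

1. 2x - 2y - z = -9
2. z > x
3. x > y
Yes

Take x = 0, y = -1, z = 11. Substituting into each constraint:
  (1) 2(0) - 2(-1) + (-11) = -9 ✓
  (2) 11 > 0 ✓
  (3) 0 > -1 ✓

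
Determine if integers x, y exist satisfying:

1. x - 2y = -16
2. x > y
Yes

Take x = 18, y = 17. Substituting into each constraint:
  (1) 18 - 2(17) = -16 ✓
  (2) 18 > 17 ✓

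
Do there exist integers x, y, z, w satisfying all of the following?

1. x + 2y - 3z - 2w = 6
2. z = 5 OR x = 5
Yes

Take x = 5, y = 2, z = 1, w = 0. Substituting into each constraint:
  (1) 5 + 2(2) - 3(1) - 2(0) = 6 ✓
  (2) x = 5, target 5 ✓ (second branch holds)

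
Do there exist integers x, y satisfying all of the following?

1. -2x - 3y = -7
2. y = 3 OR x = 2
Yes

Take x = -1, y = 3. Substituting into each constraint:
  (1) -2(-1) - 3(3) = -7 ✓
  (2) y = 3, target 3 ✓ (first branch holds)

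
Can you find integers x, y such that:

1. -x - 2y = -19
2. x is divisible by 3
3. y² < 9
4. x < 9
No

A contradictory subset is {-x - 2y = -19, y² < 9, x < 9}. No integer assignment can satisfy these jointly:

  - -x - 2y = -19: is a linear equation tying the variables together
  - y² < 9: restricts y to |y| ≤ 2
  - x < 9: bounds one variable relative to a constant

Range argument: with x ∈ [−∞, 8], y ∈ [-2, 2], the left side of the equation is at least -12, but the right side is -19 < -12. No integer solution exists.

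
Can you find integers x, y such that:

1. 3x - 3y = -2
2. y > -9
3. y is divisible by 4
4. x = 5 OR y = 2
No

Even the single constraint (3x - 3y = -2) is infeasible over the integers.

  - 3x - 3y = -2: every term on the left is divisible by 3, so the LHS ≡ 0 (mod 3), but the RHS -2 is not — no integer solution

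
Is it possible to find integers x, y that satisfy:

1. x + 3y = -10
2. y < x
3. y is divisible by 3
Yes

Take x = -1, y = -3. Substituting into each constraint:
  (1) (-1) + 3(-3) = -10 ✓
  (2) -3 < -1 ✓
  (3) -3 = 3 × -1, remainder 0 ✓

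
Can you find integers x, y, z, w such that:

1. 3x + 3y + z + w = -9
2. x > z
Yes

Take x = 1, y = -4, z = 0, w = 0. Substituting into each constraint:
  (1) 3(1) + 3(-4) + 0 + 0 = -9 ✓
  (2) 1 > 0 ✓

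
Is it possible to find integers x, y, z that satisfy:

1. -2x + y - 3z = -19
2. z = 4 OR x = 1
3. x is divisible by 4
Yes

Take x = 4, y = 1, z = 4. Substituting into each constraint:
  (1) -2(4) + 1 - 3(4) = -19 ✓
  (2) z = 4, target 4 ✓ (first branch holds)
  (3) 4 = 4 × 1, remainder 0 ✓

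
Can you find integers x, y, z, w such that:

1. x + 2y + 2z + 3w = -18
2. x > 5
Yes

Take x = 6, y = 0, z = -12, w = 0. Substituting into each constraint:
  (1) 6 + 2(0) + 2(-12) + 3(0) = -18 ✓
  (2) 6 > 5 ✓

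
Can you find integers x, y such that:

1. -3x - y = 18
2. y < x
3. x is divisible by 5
Yes

Take x = 0, y = -18. Substituting into each constraint:
  (1) -3(0) + 18 = 18 ✓
  (2) -18 < 0 ✓
  (3) 0 = 5 × 0, remainder 0 ✓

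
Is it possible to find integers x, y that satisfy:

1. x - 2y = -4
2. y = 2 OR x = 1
Yes

Take x = 0, y = 2. Substituting into each constraint:
  (1) 0 - 2(2) = -4 ✓
  (2) y = 2, target 2 ✓ (first branch holds)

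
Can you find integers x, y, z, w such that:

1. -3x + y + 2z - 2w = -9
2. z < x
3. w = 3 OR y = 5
Yes

Take x = 2, y = 5, z = 1, w = 5. Substituting into each constraint:
  (1) -3(2) + 5 + 2(1) - 2(5) = -9 ✓
  (2) 1 < 2 ✓
  (3) y = 5, target 5 ✓ (second branch holds)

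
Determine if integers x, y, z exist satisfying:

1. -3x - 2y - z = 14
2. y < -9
Yes

Take x = 2, y = -10, z = 0. Substituting into each constraint:
  (1) -3(2) - 2(-10) + 0 = 14 ✓
  (2) -10 < -9 ✓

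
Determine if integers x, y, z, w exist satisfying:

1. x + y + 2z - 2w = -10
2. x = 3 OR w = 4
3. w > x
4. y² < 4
Yes

Take x = 3, y = 1, z = -3, w = 4. Substituting into each constraint:
  (1) 3 + 1 + 2(-3) - 2(4) = -10 ✓
  (2) x = 3, target 3 ✓ (first branch holds)
  (3) 4 > 3 ✓
  (4) y² = (1)² = 1, and 1 < 4 ✓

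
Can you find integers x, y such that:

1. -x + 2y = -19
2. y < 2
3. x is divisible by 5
Yes

Take x = 5, y = -7. Substituting into each constraint:
  (1) (-5) + 2(-7) = -19 ✓
  (2) -7 < 2 ✓
  (3) 5 = 5 × 1, remainder 0 ✓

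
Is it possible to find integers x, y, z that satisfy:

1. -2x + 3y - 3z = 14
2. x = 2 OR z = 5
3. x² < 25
Yes

Take x = 2, y = 11, z = 5. Substituting into each constraint:
  (1) -2(2) + 3(11) - 3(5) = 14 ✓
  (2) x = 2, target 2 ✓ (first branch holds)
  (3) x² = (2)² = 4, and 4 < 25 ✓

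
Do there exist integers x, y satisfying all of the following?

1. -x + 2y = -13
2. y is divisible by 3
Yes

Take x = 13, y = 0. Substituting into each constraint:
  (1) (-13) + 2(0) = -13 ✓
  (2) 0 = 3 × 0, remainder 0 ✓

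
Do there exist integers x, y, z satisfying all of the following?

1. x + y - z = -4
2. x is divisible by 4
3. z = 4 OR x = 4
Yes

Take x = 0, y = 0, z = 4. Substituting into each constraint:
  (1) 0 + 0 + (-4) = -4 ✓
  (2) 0 = 4 × 0, remainder 0 ✓
  (3) z = 4, target 4 ✓ (first branch holds)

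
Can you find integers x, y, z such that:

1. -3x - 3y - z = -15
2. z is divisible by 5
Yes

Take x = 5, y = 0, z = 0. Substituting into each constraint:
  (1) -3(5) - 3(0) + 0 = -15 ✓
  (2) 0 = 5 × 0, remainder 0 ✓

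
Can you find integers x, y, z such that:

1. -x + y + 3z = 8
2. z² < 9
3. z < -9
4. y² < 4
No

A contradictory subset is {z² < 9, z < -9}. No integer assignment can satisfy these jointly:

  - z² < 9: restricts z to |z| ≤ 2
  - z < -9: bounds one variable relative to a constant

Direct contradiction: the bounds on z require z ≥ -2 and z ≤ -10 simultaneously, which is empty.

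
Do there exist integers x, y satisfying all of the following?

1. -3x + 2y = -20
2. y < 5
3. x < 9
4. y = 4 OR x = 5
No

A contradictory subset is {-3x + 2y = -20, x < 9, y = 4 OR x = 5}. No integer assignment can satisfy these jointly:

  - -3x + 2y = -20: is a linear equation tying the variables together
  - x < 9: bounds one variable relative to a constant
  - y = 4 OR x = 5: forces a choice: either y = 4 or x = 5

Split on the disjunction (y = 4 OR x = 5):
  • If y = 4: with y = 4, every remaining term of the linear equation is divisible by 3, so the left side is ≡ 0 (mod 3); but the right side -28 ≡ 2 (mod 3). No integers can satisfy it.
  • If x = 5: with x = 5, every remaining term of the linear equation is divisible by 2, so the left side is ≡ 0 (mod 2); but the right side -5 ≡ 1 (mod 2). No integers can satisfy it.
Both branches are infeasible, so the system has no integer solution.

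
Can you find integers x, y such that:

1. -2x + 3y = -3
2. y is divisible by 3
Yes

Take x = 6, y = 3. Substituting into each constraint:
  (1) -2(6) + 3(3) = -3 ✓
  (2) 3 = 3 × 1, remainder 0 ✓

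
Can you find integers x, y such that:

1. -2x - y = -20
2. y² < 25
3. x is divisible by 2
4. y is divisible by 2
Yes

Take x = 10, y = 0. Substituting into each constraint:
  (1) -2(10) + 0 = -20 ✓
  (2) y² = (0)² = 0, and 0 < 25 ✓
  (3) 10 = 2 × 5, remainder 0 ✓
  (4) 0 = 2 × 0, remainder 0 ✓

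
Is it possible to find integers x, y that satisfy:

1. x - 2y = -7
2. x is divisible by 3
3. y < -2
Yes

Take x = -15, y = -4. Substituting into each constraint:
  (1) (-15) - 2(-4) = -7 ✓
  (2) -15 = 3 × -5, remainder 0 ✓
  (3) -4 < -2 ✓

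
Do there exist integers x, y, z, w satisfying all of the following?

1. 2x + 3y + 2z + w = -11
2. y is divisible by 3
Yes

Take x = -6, y = 0, z = 0, w = 1. Substituting into each constraint:
  (1) 2(-6) + 3(0) + 2(0) + 1 = -11 ✓
  (2) 0 = 3 × 0, remainder 0 ✓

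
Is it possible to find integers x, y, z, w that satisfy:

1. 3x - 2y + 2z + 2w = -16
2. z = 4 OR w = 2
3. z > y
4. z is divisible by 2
Yes

Take x = -8, y = -2, z = 0, w = 2. Substituting into each constraint:
  (1) 3(-8) - 2(-2) + 2(0) + 2(2) = -16 ✓
  (2) w = 2, target 2 ✓ (second branch holds)
  (3) 0 > -2 ✓
  (4) 0 = 2 × 0, remainder 0 ✓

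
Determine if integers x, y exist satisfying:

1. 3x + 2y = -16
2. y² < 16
Yes

Take x = -6, y = 1. Substituting into each constraint:
  (1) 3(-6) + 2(1) = -16 ✓
  (2) y² = (1)² = 1, and 1 < 16 ✓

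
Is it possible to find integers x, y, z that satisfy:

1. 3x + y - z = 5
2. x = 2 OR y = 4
Yes

Take x = 0, y = 4, z = -1. Substituting into each constraint:
  (1) 3(0) + 4 + 1 = 5 ✓
  (2) y = 4, target 4 ✓ (second branch holds)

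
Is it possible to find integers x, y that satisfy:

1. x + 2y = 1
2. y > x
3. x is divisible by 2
No

A contradictory subset is {x + 2y = 1, x is divisible by 2}. No integer assignment can satisfy these jointly:

  - x + 2y = 1: is a linear equation tying the variables together
  - x is divisible by 2: restricts x to multiples of 2

Modular obstruction: writing x = 2x', every remaining term of the linear equation is divisible by 2, so the left side is ≡ 0 (mod 2); but the right side 1 ≡ 1 (mod 2). No integers can satisfy it.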